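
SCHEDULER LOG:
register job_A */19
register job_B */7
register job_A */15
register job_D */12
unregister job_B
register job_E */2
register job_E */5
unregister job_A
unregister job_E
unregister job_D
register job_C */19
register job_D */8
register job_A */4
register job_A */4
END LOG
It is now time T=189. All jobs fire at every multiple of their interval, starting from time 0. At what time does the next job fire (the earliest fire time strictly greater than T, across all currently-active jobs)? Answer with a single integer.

Answer: 190

Derivation:
Op 1: register job_A */19 -> active={job_A:*/19}
Op 2: register job_B */7 -> active={job_A:*/19, job_B:*/7}
Op 3: register job_A */15 -> active={job_A:*/15, job_B:*/7}
Op 4: register job_D */12 -> active={job_A:*/15, job_B:*/7, job_D:*/12}
Op 5: unregister job_B -> active={job_A:*/15, job_D:*/12}
Op 6: register job_E */2 -> active={job_A:*/15, job_D:*/12, job_E:*/2}
Op 7: register job_E */5 -> active={job_A:*/15, job_D:*/12, job_E:*/5}
Op 8: unregister job_A -> active={job_D:*/12, job_E:*/5}
Op 9: unregister job_E -> active={job_D:*/12}
Op 10: unregister job_D -> active={}
Op 11: register job_C */19 -> active={job_C:*/19}
Op 12: register job_D */8 -> active={job_C:*/19, job_D:*/8}
Op 13: register job_A */4 -> active={job_A:*/4, job_C:*/19, job_D:*/8}
Op 14: register job_A */4 -> active={job_A:*/4, job_C:*/19, job_D:*/8}
  job_A: interval 4, next fire after T=189 is 192
  job_C: interval 19, next fire after T=189 is 190
  job_D: interval 8, next fire after T=189 is 192
Earliest fire time = 190 (job job_C)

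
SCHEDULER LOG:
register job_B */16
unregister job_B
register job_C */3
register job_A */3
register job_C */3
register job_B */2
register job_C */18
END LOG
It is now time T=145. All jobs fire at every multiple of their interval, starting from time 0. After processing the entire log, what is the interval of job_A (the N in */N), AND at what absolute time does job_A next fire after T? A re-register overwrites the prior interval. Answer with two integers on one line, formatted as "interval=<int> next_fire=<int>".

Op 1: register job_B */16 -> active={job_B:*/16}
Op 2: unregister job_B -> active={}
Op 3: register job_C */3 -> active={job_C:*/3}
Op 4: register job_A */3 -> active={job_A:*/3, job_C:*/3}
Op 5: register job_C */3 -> active={job_A:*/3, job_C:*/3}
Op 6: register job_B */2 -> active={job_A:*/3, job_B:*/2, job_C:*/3}
Op 7: register job_C */18 -> active={job_A:*/3, job_B:*/2, job_C:*/18}
Final interval of job_A = 3
Next fire of job_A after T=145: (145//3+1)*3 = 147

Answer: interval=3 next_fire=147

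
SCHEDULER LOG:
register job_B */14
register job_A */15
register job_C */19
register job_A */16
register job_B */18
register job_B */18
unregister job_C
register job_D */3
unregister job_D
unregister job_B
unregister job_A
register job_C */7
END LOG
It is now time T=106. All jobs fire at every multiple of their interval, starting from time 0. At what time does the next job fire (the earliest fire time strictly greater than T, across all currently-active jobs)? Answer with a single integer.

Op 1: register job_B */14 -> active={job_B:*/14}
Op 2: register job_A */15 -> active={job_A:*/15, job_B:*/14}
Op 3: register job_C */19 -> active={job_A:*/15, job_B:*/14, job_C:*/19}
Op 4: register job_A */16 -> active={job_A:*/16, job_B:*/14, job_C:*/19}
Op 5: register job_B */18 -> active={job_A:*/16, job_B:*/18, job_C:*/19}
Op 6: register job_B */18 -> active={job_A:*/16, job_B:*/18, job_C:*/19}
Op 7: unregister job_C -> active={job_A:*/16, job_B:*/18}
Op 8: register job_D */3 -> active={job_A:*/16, job_B:*/18, job_D:*/3}
Op 9: unregister job_D -> active={job_A:*/16, job_B:*/18}
Op 10: unregister job_B -> active={job_A:*/16}
Op 11: unregister job_A -> active={}
Op 12: register job_C */7 -> active={job_C:*/7}
  job_C: interval 7, next fire after T=106 is 112
Earliest fire time = 112 (job job_C)

Answer: 112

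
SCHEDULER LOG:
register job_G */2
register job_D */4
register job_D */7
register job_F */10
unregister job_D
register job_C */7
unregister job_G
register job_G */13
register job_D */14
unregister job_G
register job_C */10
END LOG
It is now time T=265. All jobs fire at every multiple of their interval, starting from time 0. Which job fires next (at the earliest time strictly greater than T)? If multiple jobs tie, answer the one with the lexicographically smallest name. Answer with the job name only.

Op 1: register job_G */2 -> active={job_G:*/2}
Op 2: register job_D */4 -> active={job_D:*/4, job_G:*/2}
Op 3: register job_D */7 -> active={job_D:*/7, job_G:*/2}
Op 4: register job_F */10 -> active={job_D:*/7, job_F:*/10, job_G:*/2}
Op 5: unregister job_D -> active={job_F:*/10, job_G:*/2}
Op 6: register job_C */7 -> active={job_C:*/7, job_F:*/10, job_G:*/2}
Op 7: unregister job_G -> active={job_C:*/7, job_F:*/10}
Op 8: register job_G */13 -> active={job_C:*/7, job_F:*/10, job_G:*/13}
Op 9: register job_D */14 -> active={job_C:*/7, job_D:*/14, job_F:*/10, job_G:*/13}
Op 10: unregister job_G -> active={job_C:*/7, job_D:*/14, job_F:*/10}
Op 11: register job_C */10 -> active={job_C:*/10, job_D:*/14, job_F:*/10}
  job_C: interval 10, next fire after T=265 is 270
  job_D: interval 14, next fire after T=265 is 266
  job_F: interval 10, next fire after T=265 is 270
Earliest = 266, winner (lex tiebreak) = job_D

Answer: job_D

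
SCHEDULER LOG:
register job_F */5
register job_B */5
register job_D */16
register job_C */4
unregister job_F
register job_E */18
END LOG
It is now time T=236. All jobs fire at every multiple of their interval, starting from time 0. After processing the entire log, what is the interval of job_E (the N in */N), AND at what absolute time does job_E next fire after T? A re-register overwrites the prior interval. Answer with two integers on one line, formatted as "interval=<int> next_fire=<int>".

Answer: interval=18 next_fire=252

Derivation:
Op 1: register job_F */5 -> active={job_F:*/5}
Op 2: register job_B */5 -> active={job_B:*/5, job_F:*/5}
Op 3: register job_D */16 -> active={job_B:*/5, job_D:*/16, job_F:*/5}
Op 4: register job_C */4 -> active={job_B:*/5, job_C:*/4, job_D:*/16, job_F:*/5}
Op 5: unregister job_F -> active={job_B:*/5, job_C:*/4, job_D:*/16}
Op 6: register job_E */18 -> active={job_B:*/5, job_C:*/4, job_D:*/16, job_E:*/18}
Final interval of job_E = 18
Next fire of job_E after T=236: (236//18+1)*18 = 252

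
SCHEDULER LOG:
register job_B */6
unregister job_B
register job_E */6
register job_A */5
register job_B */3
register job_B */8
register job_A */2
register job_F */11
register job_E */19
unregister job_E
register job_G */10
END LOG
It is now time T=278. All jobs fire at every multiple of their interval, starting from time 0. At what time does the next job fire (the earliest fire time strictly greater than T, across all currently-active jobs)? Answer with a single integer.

Op 1: register job_B */6 -> active={job_B:*/6}
Op 2: unregister job_B -> active={}
Op 3: register job_E */6 -> active={job_E:*/6}
Op 4: register job_A */5 -> active={job_A:*/5, job_E:*/6}
Op 5: register job_B */3 -> active={job_A:*/5, job_B:*/3, job_E:*/6}
Op 6: register job_B */8 -> active={job_A:*/5, job_B:*/8, job_E:*/6}
Op 7: register job_A */2 -> active={job_A:*/2, job_B:*/8, job_E:*/6}
Op 8: register job_F */11 -> active={job_A:*/2, job_B:*/8, job_E:*/6, job_F:*/11}
Op 9: register job_E */19 -> active={job_A:*/2, job_B:*/8, job_E:*/19, job_F:*/11}
Op 10: unregister job_E -> active={job_A:*/2, job_B:*/8, job_F:*/11}
Op 11: register job_G */10 -> active={job_A:*/2, job_B:*/8, job_F:*/11, job_G:*/10}
  job_A: interval 2, next fire after T=278 is 280
  job_B: interval 8, next fire after T=278 is 280
  job_F: interval 11, next fire after T=278 is 286
  job_G: interval 10, next fire after T=278 is 280
Earliest fire time = 280 (job job_A)

Answer: 280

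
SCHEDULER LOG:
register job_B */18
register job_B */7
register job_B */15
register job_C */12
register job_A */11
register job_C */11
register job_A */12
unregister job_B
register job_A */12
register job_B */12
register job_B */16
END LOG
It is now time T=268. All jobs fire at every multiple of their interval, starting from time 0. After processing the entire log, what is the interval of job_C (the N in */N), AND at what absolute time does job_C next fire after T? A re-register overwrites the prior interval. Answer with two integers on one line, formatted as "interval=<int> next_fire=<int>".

Answer: interval=11 next_fire=275

Derivation:
Op 1: register job_B */18 -> active={job_B:*/18}
Op 2: register job_B */7 -> active={job_B:*/7}
Op 3: register job_B */15 -> active={job_B:*/15}
Op 4: register job_C */12 -> active={job_B:*/15, job_C:*/12}
Op 5: register job_A */11 -> active={job_A:*/11, job_B:*/15, job_C:*/12}
Op 6: register job_C */11 -> active={job_A:*/11, job_B:*/15, job_C:*/11}
Op 7: register job_A */12 -> active={job_A:*/12, job_B:*/15, job_C:*/11}
Op 8: unregister job_B -> active={job_A:*/12, job_C:*/11}
Op 9: register job_A */12 -> active={job_A:*/12, job_C:*/11}
Op 10: register job_B */12 -> active={job_A:*/12, job_B:*/12, job_C:*/11}
Op 11: register job_B */16 -> active={job_A:*/12, job_B:*/16, job_C:*/11}
Final interval of job_C = 11
Next fire of job_C after T=268: (268//11+1)*11 = 275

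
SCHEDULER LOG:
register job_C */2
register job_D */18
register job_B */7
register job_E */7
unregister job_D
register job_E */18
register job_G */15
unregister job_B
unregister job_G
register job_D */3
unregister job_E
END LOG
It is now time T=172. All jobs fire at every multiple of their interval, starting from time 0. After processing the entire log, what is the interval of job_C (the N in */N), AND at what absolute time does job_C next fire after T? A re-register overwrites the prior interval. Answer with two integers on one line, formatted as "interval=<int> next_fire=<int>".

Answer: interval=2 next_fire=174

Derivation:
Op 1: register job_C */2 -> active={job_C:*/2}
Op 2: register job_D */18 -> active={job_C:*/2, job_D:*/18}
Op 3: register job_B */7 -> active={job_B:*/7, job_C:*/2, job_D:*/18}
Op 4: register job_E */7 -> active={job_B:*/7, job_C:*/2, job_D:*/18, job_E:*/7}
Op 5: unregister job_D -> active={job_B:*/7, job_C:*/2, job_E:*/7}
Op 6: register job_E */18 -> active={job_B:*/7, job_C:*/2, job_E:*/18}
Op 7: register job_G */15 -> active={job_B:*/7, job_C:*/2, job_E:*/18, job_G:*/15}
Op 8: unregister job_B -> active={job_C:*/2, job_E:*/18, job_G:*/15}
Op 9: unregister job_G -> active={job_C:*/2, job_E:*/18}
Op 10: register job_D */3 -> active={job_C:*/2, job_D:*/3, job_E:*/18}
Op 11: unregister job_E -> active={job_C:*/2, job_D:*/3}
Final interval of job_C = 2
Next fire of job_C after T=172: (172//2+1)*2 = 174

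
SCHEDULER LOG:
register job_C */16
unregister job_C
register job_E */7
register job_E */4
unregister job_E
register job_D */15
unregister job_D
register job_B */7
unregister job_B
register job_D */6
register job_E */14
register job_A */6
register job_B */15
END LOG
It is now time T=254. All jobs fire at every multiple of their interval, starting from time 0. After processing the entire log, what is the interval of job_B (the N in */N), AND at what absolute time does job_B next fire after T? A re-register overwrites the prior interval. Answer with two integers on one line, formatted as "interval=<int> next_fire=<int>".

Answer: interval=15 next_fire=255

Derivation:
Op 1: register job_C */16 -> active={job_C:*/16}
Op 2: unregister job_C -> active={}
Op 3: register job_E */7 -> active={job_E:*/7}
Op 4: register job_E */4 -> active={job_E:*/4}
Op 5: unregister job_E -> active={}
Op 6: register job_D */15 -> active={job_D:*/15}
Op 7: unregister job_D -> active={}
Op 8: register job_B */7 -> active={job_B:*/7}
Op 9: unregister job_B -> active={}
Op 10: register job_D */6 -> active={job_D:*/6}
Op 11: register job_E */14 -> active={job_D:*/6, job_E:*/14}
Op 12: register job_A */6 -> active={job_A:*/6, job_D:*/6, job_E:*/14}
Op 13: register job_B */15 -> active={job_A:*/6, job_B:*/15, job_D:*/6, job_E:*/14}
Final interval of job_B = 15
Next fire of job_B after T=254: (254//15+1)*15 = 255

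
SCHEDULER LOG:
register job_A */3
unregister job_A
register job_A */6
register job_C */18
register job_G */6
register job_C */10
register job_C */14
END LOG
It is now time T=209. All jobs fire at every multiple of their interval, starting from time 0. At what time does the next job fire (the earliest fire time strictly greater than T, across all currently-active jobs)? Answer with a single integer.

Op 1: register job_A */3 -> active={job_A:*/3}
Op 2: unregister job_A -> active={}
Op 3: register job_A */6 -> active={job_A:*/6}
Op 4: register job_C */18 -> active={job_A:*/6, job_C:*/18}
Op 5: register job_G */6 -> active={job_A:*/6, job_C:*/18, job_G:*/6}
Op 6: register job_C */10 -> active={job_A:*/6, job_C:*/10, job_G:*/6}
Op 7: register job_C */14 -> active={job_A:*/6, job_C:*/14, job_G:*/6}
  job_A: interval 6, next fire after T=209 is 210
  job_C: interval 14, next fire after T=209 is 210
  job_G: interval 6, next fire after T=209 is 210
Earliest fire time = 210 (job job_A)

Answer: 210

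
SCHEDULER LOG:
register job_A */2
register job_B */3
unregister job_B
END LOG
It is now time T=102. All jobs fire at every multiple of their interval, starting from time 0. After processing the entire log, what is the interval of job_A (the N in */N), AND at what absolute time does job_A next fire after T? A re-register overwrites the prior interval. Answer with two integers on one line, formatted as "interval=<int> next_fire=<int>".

Answer: interval=2 next_fire=104

Derivation:
Op 1: register job_A */2 -> active={job_A:*/2}
Op 2: register job_B */3 -> active={job_A:*/2, job_B:*/3}
Op 3: unregister job_B -> active={job_A:*/2}
Final interval of job_A = 2
Next fire of job_A after T=102: (102//2+1)*2 = 104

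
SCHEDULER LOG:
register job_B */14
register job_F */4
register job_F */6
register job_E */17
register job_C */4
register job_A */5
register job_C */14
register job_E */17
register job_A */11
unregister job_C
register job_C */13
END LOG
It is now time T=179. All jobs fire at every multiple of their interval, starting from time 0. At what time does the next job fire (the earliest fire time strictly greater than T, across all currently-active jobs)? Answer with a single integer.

Op 1: register job_B */14 -> active={job_B:*/14}
Op 2: register job_F */4 -> active={job_B:*/14, job_F:*/4}
Op 3: register job_F */6 -> active={job_B:*/14, job_F:*/6}
Op 4: register job_E */17 -> active={job_B:*/14, job_E:*/17, job_F:*/6}
Op 5: register job_C */4 -> active={job_B:*/14, job_C:*/4, job_E:*/17, job_F:*/6}
Op 6: register job_A */5 -> active={job_A:*/5, job_B:*/14, job_C:*/4, job_E:*/17, job_F:*/6}
Op 7: register job_C */14 -> active={job_A:*/5, job_B:*/14, job_C:*/14, job_E:*/17, job_F:*/6}
Op 8: register job_E */17 -> active={job_A:*/5, job_B:*/14, job_C:*/14, job_E:*/17, job_F:*/6}
Op 9: register job_A */11 -> active={job_A:*/11, job_B:*/14, job_C:*/14, job_E:*/17, job_F:*/6}
Op 10: unregister job_C -> active={job_A:*/11, job_B:*/14, job_E:*/17, job_F:*/6}
Op 11: register job_C */13 -> active={job_A:*/11, job_B:*/14, job_C:*/13, job_E:*/17, job_F:*/6}
  job_A: interval 11, next fire after T=179 is 187
  job_B: interval 14, next fire after T=179 is 182
  job_C: interval 13, next fire after T=179 is 182
  job_E: interval 17, next fire after T=179 is 187
  job_F: interval 6, next fire after T=179 is 180
Earliest fire time = 180 (job job_F)

Answer: 180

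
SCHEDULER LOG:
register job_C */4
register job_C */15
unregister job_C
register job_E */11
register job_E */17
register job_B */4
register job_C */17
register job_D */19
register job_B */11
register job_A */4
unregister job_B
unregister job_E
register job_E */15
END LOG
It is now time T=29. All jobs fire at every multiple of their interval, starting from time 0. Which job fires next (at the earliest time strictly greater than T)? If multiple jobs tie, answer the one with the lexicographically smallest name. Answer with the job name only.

Answer: job_E

Derivation:
Op 1: register job_C */4 -> active={job_C:*/4}
Op 2: register job_C */15 -> active={job_C:*/15}
Op 3: unregister job_C -> active={}
Op 4: register job_E */11 -> active={job_E:*/11}
Op 5: register job_E */17 -> active={job_E:*/17}
Op 6: register job_B */4 -> active={job_B:*/4, job_E:*/17}
Op 7: register job_C */17 -> active={job_B:*/4, job_C:*/17, job_E:*/17}
Op 8: register job_D */19 -> active={job_B:*/4, job_C:*/17, job_D:*/19, job_E:*/17}
Op 9: register job_B */11 -> active={job_B:*/11, job_C:*/17, job_D:*/19, job_E:*/17}
Op 10: register job_A */4 -> active={job_A:*/4, job_B:*/11, job_C:*/17, job_D:*/19, job_E:*/17}
Op 11: unregister job_B -> active={job_A:*/4, job_C:*/17, job_D:*/19, job_E:*/17}
Op 12: unregister job_E -> active={job_A:*/4, job_C:*/17, job_D:*/19}
Op 13: register job_E */15 -> active={job_A:*/4, job_C:*/17, job_D:*/19, job_E:*/15}
  job_A: interval 4, next fire after T=29 is 32
  job_C: interval 17, next fire after T=29 is 34
  job_D: interval 19, next fire after T=29 is 38
  job_E: interval 15, next fire after T=29 is 30
Earliest = 30, winner (lex tiebreak) = job_E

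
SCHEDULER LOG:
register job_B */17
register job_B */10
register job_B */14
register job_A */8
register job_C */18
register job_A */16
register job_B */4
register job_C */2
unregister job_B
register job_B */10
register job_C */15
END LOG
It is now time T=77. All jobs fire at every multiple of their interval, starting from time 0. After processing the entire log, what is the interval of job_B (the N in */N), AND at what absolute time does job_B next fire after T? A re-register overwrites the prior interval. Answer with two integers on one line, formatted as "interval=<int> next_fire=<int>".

Op 1: register job_B */17 -> active={job_B:*/17}
Op 2: register job_B */10 -> active={job_B:*/10}
Op 3: register job_B */14 -> active={job_B:*/14}
Op 4: register job_A */8 -> active={job_A:*/8, job_B:*/14}
Op 5: register job_C */18 -> active={job_A:*/8, job_B:*/14, job_C:*/18}
Op 6: register job_A */16 -> active={job_A:*/16, job_B:*/14, job_C:*/18}
Op 7: register job_B */4 -> active={job_A:*/16, job_B:*/4, job_C:*/18}
Op 8: register job_C */2 -> active={job_A:*/16, job_B:*/4, job_C:*/2}
Op 9: unregister job_B -> active={job_A:*/16, job_C:*/2}
Op 10: register job_B */10 -> active={job_A:*/16, job_B:*/10, job_C:*/2}
Op 11: register job_C */15 -> active={job_A:*/16, job_B:*/10, job_C:*/15}
Final interval of job_B = 10
Next fire of job_B after T=77: (77//10+1)*10 = 80

Answer: interval=10 next_fire=80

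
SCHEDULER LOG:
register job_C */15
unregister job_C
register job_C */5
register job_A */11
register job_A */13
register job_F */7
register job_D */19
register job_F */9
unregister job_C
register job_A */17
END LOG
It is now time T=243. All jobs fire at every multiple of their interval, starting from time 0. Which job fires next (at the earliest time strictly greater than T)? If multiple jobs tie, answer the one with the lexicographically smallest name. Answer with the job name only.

Op 1: register job_C */15 -> active={job_C:*/15}
Op 2: unregister job_C -> active={}
Op 3: register job_C */5 -> active={job_C:*/5}
Op 4: register job_A */11 -> active={job_A:*/11, job_C:*/5}
Op 5: register job_A */13 -> active={job_A:*/13, job_C:*/5}
Op 6: register job_F */7 -> active={job_A:*/13, job_C:*/5, job_F:*/7}
Op 7: register job_D */19 -> active={job_A:*/13, job_C:*/5, job_D:*/19, job_F:*/7}
Op 8: register job_F */9 -> active={job_A:*/13, job_C:*/5, job_D:*/19, job_F:*/9}
Op 9: unregister job_C -> active={job_A:*/13, job_D:*/19, job_F:*/9}
Op 10: register job_A */17 -> active={job_A:*/17, job_D:*/19, job_F:*/9}
  job_A: interval 17, next fire after T=243 is 255
  job_D: interval 19, next fire after T=243 is 247
  job_F: interval 9, next fire after T=243 is 252
Earliest = 247, winner (lex tiebreak) = job_D

Answer: job_D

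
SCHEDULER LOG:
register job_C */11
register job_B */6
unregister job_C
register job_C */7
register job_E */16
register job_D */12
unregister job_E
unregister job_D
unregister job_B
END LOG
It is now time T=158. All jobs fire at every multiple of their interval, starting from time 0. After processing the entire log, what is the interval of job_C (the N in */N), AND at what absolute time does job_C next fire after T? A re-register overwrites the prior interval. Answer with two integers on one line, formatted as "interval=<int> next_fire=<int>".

Op 1: register job_C */11 -> active={job_C:*/11}
Op 2: register job_B */6 -> active={job_B:*/6, job_C:*/11}
Op 3: unregister job_C -> active={job_B:*/6}
Op 4: register job_C */7 -> active={job_B:*/6, job_C:*/7}
Op 5: register job_E */16 -> active={job_B:*/6, job_C:*/7, job_E:*/16}
Op 6: register job_D */12 -> active={job_B:*/6, job_C:*/7, job_D:*/12, job_E:*/16}
Op 7: unregister job_E -> active={job_B:*/6, job_C:*/7, job_D:*/12}
Op 8: unregister job_D -> active={job_B:*/6, job_C:*/7}
Op 9: unregister job_B -> active={job_C:*/7}
Final interval of job_C = 7
Next fire of job_C after T=158: (158//7+1)*7 = 161

Answer: interval=7 next_fire=161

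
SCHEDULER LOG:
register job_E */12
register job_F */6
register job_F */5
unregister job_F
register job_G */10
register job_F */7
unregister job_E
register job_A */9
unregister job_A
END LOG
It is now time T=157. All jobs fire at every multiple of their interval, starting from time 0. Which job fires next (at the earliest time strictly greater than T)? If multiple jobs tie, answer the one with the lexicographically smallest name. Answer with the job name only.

Op 1: register job_E */12 -> active={job_E:*/12}
Op 2: register job_F */6 -> active={job_E:*/12, job_F:*/6}
Op 3: register job_F */5 -> active={job_E:*/12, job_F:*/5}
Op 4: unregister job_F -> active={job_E:*/12}
Op 5: register job_G */10 -> active={job_E:*/12, job_G:*/10}
Op 6: register job_F */7 -> active={job_E:*/12, job_F:*/7, job_G:*/10}
Op 7: unregister job_E -> active={job_F:*/7, job_G:*/10}
Op 8: register job_A */9 -> active={job_A:*/9, job_F:*/7, job_G:*/10}
Op 9: unregister job_A -> active={job_F:*/7, job_G:*/10}
  job_F: interval 7, next fire after T=157 is 161
  job_G: interval 10, next fire after T=157 is 160
Earliest = 160, winner (lex tiebreak) = job_G

Answer: job_G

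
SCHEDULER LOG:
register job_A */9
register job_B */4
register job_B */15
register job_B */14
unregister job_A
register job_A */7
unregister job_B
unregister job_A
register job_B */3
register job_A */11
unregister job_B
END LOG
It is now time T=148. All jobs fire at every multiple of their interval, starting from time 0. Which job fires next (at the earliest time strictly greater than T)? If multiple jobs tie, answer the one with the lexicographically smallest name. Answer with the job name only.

Op 1: register job_A */9 -> active={job_A:*/9}
Op 2: register job_B */4 -> active={job_A:*/9, job_B:*/4}
Op 3: register job_B */15 -> active={job_A:*/9, job_B:*/15}
Op 4: register job_B */14 -> active={job_A:*/9, job_B:*/14}
Op 5: unregister job_A -> active={job_B:*/14}
Op 6: register job_A */7 -> active={job_A:*/7, job_B:*/14}
Op 7: unregister job_B -> active={job_A:*/7}
Op 8: unregister job_A -> active={}
Op 9: register job_B */3 -> active={job_B:*/3}
Op 10: register job_A */11 -> active={job_A:*/11, job_B:*/3}
Op 11: unregister job_B -> active={job_A:*/11}
  job_A: interval 11, next fire after T=148 is 154
Earliest = 154, winner (lex tiebreak) = job_A

Answer: job_A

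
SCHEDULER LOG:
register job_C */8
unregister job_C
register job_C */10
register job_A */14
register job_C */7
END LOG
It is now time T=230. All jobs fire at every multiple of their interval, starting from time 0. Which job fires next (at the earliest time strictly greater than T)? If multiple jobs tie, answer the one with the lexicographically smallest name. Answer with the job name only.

Op 1: register job_C */8 -> active={job_C:*/8}
Op 2: unregister job_C -> active={}
Op 3: register job_C */10 -> active={job_C:*/10}
Op 4: register job_A */14 -> active={job_A:*/14, job_C:*/10}
Op 5: register job_C */7 -> active={job_A:*/14, job_C:*/7}
  job_A: interval 14, next fire after T=230 is 238
  job_C: interval 7, next fire after T=230 is 231
Earliest = 231, winner (lex tiebreak) = job_C

Answer: job_C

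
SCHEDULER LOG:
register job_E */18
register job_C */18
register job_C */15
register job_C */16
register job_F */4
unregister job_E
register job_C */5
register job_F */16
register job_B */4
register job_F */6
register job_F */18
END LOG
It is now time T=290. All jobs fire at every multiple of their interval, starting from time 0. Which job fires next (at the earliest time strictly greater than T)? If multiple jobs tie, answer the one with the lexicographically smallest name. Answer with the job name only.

Op 1: register job_E */18 -> active={job_E:*/18}
Op 2: register job_C */18 -> active={job_C:*/18, job_E:*/18}
Op 3: register job_C */15 -> active={job_C:*/15, job_E:*/18}
Op 4: register job_C */16 -> active={job_C:*/16, job_E:*/18}
Op 5: register job_F */4 -> active={job_C:*/16, job_E:*/18, job_F:*/4}
Op 6: unregister job_E -> active={job_C:*/16, job_F:*/4}
Op 7: register job_C */5 -> active={job_C:*/5, job_F:*/4}
Op 8: register job_F */16 -> active={job_C:*/5, job_F:*/16}
Op 9: register job_B */4 -> active={job_B:*/4, job_C:*/5, job_F:*/16}
Op 10: register job_F */6 -> active={job_B:*/4, job_C:*/5, job_F:*/6}
Op 11: register job_F */18 -> active={job_B:*/4, job_C:*/5, job_F:*/18}
  job_B: interval 4, next fire after T=290 is 292
  job_C: interval 5, next fire after T=290 is 295
  job_F: interval 18, next fire after T=290 is 306
Earliest = 292, winner (lex tiebreak) = job_B

Answer: job_B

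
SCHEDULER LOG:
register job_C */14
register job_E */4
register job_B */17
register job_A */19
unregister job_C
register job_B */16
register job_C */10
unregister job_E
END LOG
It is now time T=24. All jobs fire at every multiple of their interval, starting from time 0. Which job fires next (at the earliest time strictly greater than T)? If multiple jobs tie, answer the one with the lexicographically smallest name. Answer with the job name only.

Op 1: register job_C */14 -> active={job_C:*/14}
Op 2: register job_E */4 -> active={job_C:*/14, job_E:*/4}
Op 3: register job_B */17 -> active={job_B:*/17, job_C:*/14, job_E:*/4}
Op 4: register job_A */19 -> active={job_A:*/19, job_B:*/17, job_C:*/14, job_E:*/4}
Op 5: unregister job_C -> active={job_A:*/19, job_B:*/17, job_E:*/4}
Op 6: register job_B */16 -> active={job_A:*/19, job_B:*/16, job_E:*/4}
Op 7: register job_C */10 -> active={job_A:*/19, job_B:*/16, job_C:*/10, job_E:*/4}
Op 8: unregister job_E -> active={job_A:*/19, job_B:*/16, job_C:*/10}
  job_A: interval 19, next fire after T=24 is 38
  job_B: interval 16, next fire after T=24 is 32
  job_C: interval 10, next fire after T=24 is 30
Earliest = 30, winner (lex tiebreak) = job_C

Answer: job_C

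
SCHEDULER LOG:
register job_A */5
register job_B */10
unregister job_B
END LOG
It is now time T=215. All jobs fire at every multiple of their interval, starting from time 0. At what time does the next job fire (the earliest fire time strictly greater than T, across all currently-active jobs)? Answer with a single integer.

Answer: 220

Derivation:
Op 1: register job_A */5 -> active={job_A:*/5}
Op 2: register job_B */10 -> active={job_A:*/5, job_B:*/10}
Op 3: unregister job_B -> active={job_A:*/5}
  job_A: interval 5, next fire after T=215 is 220
Earliest fire time = 220 (job job_A)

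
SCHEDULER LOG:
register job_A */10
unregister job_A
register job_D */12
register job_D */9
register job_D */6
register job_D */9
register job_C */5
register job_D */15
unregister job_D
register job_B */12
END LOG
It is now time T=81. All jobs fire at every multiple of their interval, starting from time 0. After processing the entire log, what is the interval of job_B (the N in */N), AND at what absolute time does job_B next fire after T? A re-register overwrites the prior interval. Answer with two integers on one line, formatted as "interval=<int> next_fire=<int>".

Answer: interval=12 next_fire=84

Derivation:
Op 1: register job_A */10 -> active={job_A:*/10}
Op 2: unregister job_A -> active={}
Op 3: register job_D */12 -> active={job_D:*/12}
Op 4: register job_D */9 -> active={job_D:*/9}
Op 5: register job_D */6 -> active={job_D:*/6}
Op 6: register job_D */9 -> active={job_D:*/9}
Op 7: register job_C */5 -> active={job_C:*/5, job_D:*/9}
Op 8: register job_D */15 -> active={job_C:*/5, job_D:*/15}
Op 9: unregister job_D -> active={job_C:*/5}
Op 10: register job_B */12 -> active={job_B:*/12, job_C:*/5}
Final interval of job_B = 12
Next fire of job_B after T=81: (81//12+1)*12 = 84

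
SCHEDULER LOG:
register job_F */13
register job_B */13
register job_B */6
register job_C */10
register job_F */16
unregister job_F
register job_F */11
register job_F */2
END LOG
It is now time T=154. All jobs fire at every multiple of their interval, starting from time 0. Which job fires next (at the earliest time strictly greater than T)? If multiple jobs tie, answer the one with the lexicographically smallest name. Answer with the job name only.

Answer: job_B

Derivation:
Op 1: register job_F */13 -> active={job_F:*/13}
Op 2: register job_B */13 -> active={job_B:*/13, job_F:*/13}
Op 3: register job_B */6 -> active={job_B:*/6, job_F:*/13}
Op 4: register job_C */10 -> active={job_B:*/6, job_C:*/10, job_F:*/13}
Op 5: register job_F */16 -> active={job_B:*/6, job_C:*/10, job_F:*/16}
Op 6: unregister job_F -> active={job_B:*/6, job_C:*/10}
Op 7: register job_F */11 -> active={job_B:*/6, job_C:*/10, job_F:*/11}
Op 8: register job_F */2 -> active={job_B:*/6, job_C:*/10, job_F:*/2}
  job_B: interval 6, next fire after T=154 is 156
  job_C: interval 10, next fire after T=154 is 160
  job_F: interval 2, next fire after T=154 is 156
Earliest = 156, winner (lex tiebreak) = job_B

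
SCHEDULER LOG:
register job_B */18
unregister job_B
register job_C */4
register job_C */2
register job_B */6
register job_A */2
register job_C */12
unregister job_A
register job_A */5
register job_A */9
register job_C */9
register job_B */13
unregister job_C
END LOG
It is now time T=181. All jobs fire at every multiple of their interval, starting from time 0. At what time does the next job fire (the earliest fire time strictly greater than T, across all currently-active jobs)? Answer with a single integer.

Op 1: register job_B */18 -> active={job_B:*/18}
Op 2: unregister job_B -> active={}
Op 3: register job_C */4 -> active={job_C:*/4}
Op 4: register job_C */2 -> active={job_C:*/2}
Op 5: register job_B */6 -> active={job_B:*/6, job_C:*/2}
Op 6: register job_A */2 -> active={job_A:*/2, job_B:*/6, job_C:*/2}
Op 7: register job_C */12 -> active={job_A:*/2, job_B:*/6, job_C:*/12}
Op 8: unregister job_A -> active={job_B:*/6, job_C:*/12}
Op 9: register job_A */5 -> active={job_A:*/5, job_B:*/6, job_C:*/12}
Op 10: register job_A */9 -> active={job_A:*/9, job_B:*/6, job_C:*/12}
Op 11: register job_C */9 -> active={job_A:*/9, job_B:*/6, job_C:*/9}
Op 12: register job_B */13 -> active={job_A:*/9, job_B:*/13, job_C:*/9}
Op 13: unregister job_C -> active={job_A:*/9, job_B:*/13}
  job_A: interval 9, next fire after T=181 is 189
  job_B: interval 13, next fire after T=181 is 182
Earliest fire time = 182 (job job_B)

Answer: 182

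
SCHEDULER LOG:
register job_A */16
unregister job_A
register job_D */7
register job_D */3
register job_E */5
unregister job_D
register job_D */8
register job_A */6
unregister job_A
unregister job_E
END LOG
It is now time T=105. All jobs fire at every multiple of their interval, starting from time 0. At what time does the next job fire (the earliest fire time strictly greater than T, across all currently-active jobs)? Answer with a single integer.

Answer: 112

Derivation:
Op 1: register job_A */16 -> active={job_A:*/16}
Op 2: unregister job_A -> active={}
Op 3: register job_D */7 -> active={job_D:*/7}
Op 4: register job_D */3 -> active={job_D:*/3}
Op 5: register job_E */5 -> active={job_D:*/3, job_E:*/5}
Op 6: unregister job_D -> active={job_E:*/5}
Op 7: register job_D */8 -> active={job_D:*/8, job_E:*/5}
Op 8: register job_A */6 -> active={job_A:*/6, job_D:*/8, job_E:*/5}
Op 9: unregister job_A -> active={job_D:*/8, job_E:*/5}
Op 10: unregister job_E -> active={job_D:*/8}
  job_D: interval 8, next fire after T=105 is 112
Earliest fire time = 112 (job job_D)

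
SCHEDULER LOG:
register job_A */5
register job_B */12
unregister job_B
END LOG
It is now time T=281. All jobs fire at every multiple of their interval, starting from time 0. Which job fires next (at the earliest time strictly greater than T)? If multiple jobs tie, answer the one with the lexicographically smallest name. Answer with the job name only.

Op 1: register job_A */5 -> active={job_A:*/5}
Op 2: register job_B */12 -> active={job_A:*/5, job_B:*/12}
Op 3: unregister job_B -> active={job_A:*/5}
  job_A: interval 5, next fire after T=281 is 285
Earliest = 285, winner (lex tiebreak) = job_A

Answer: job_A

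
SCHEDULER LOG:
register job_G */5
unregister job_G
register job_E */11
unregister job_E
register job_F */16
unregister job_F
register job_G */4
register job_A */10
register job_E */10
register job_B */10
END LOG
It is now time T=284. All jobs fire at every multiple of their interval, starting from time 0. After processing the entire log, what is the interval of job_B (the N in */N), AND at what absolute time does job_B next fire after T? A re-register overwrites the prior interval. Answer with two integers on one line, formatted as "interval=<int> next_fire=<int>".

Op 1: register job_G */5 -> active={job_G:*/5}
Op 2: unregister job_G -> active={}
Op 3: register job_E */11 -> active={job_E:*/11}
Op 4: unregister job_E -> active={}
Op 5: register job_F */16 -> active={job_F:*/16}
Op 6: unregister job_F -> active={}
Op 7: register job_G */4 -> active={job_G:*/4}
Op 8: register job_A */10 -> active={job_A:*/10, job_G:*/4}
Op 9: register job_E */10 -> active={job_A:*/10, job_E:*/10, job_G:*/4}
Op 10: register job_B */10 -> active={job_A:*/10, job_B:*/10, job_E:*/10, job_G:*/4}
Final interval of job_B = 10
Next fire of job_B after T=284: (284//10+1)*10 = 290

Answer: interval=10 next_fire=290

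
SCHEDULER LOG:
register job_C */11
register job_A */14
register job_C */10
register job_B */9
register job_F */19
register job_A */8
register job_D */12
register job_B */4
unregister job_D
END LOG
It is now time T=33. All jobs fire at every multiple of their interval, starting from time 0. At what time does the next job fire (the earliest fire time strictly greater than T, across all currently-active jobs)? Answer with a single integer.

Op 1: register job_C */11 -> active={job_C:*/11}
Op 2: register job_A */14 -> active={job_A:*/14, job_C:*/11}
Op 3: register job_C */10 -> active={job_A:*/14, job_C:*/10}
Op 4: register job_B */9 -> active={job_A:*/14, job_B:*/9, job_C:*/10}
Op 5: register job_F */19 -> active={job_A:*/14, job_B:*/9, job_C:*/10, job_F:*/19}
Op 6: register job_A */8 -> active={job_A:*/8, job_B:*/9, job_C:*/10, job_F:*/19}
Op 7: register job_D */12 -> active={job_A:*/8, job_B:*/9, job_C:*/10, job_D:*/12, job_F:*/19}
Op 8: register job_B */4 -> active={job_A:*/8, job_B:*/4, job_C:*/10, job_D:*/12, job_F:*/19}
Op 9: unregister job_D -> active={job_A:*/8, job_B:*/4, job_C:*/10, job_F:*/19}
  job_A: interval 8, next fire after T=33 is 40
  job_B: interval 4, next fire after T=33 is 36
  job_C: interval 10, next fire after T=33 is 40
  job_F: interval 19, next fire after T=33 is 38
Earliest fire time = 36 (job job_B)

Answer: 36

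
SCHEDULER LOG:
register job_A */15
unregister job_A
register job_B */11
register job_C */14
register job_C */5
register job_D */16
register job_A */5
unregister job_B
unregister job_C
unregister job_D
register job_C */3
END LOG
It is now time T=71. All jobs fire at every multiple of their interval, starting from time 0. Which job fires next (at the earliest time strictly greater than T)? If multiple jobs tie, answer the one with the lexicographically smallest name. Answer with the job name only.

Op 1: register job_A */15 -> active={job_A:*/15}
Op 2: unregister job_A -> active={}
Op 3: register job_B */11 -> active={job_B:*/11}
Op 4: register job_C */14 -> active={job_B:*/11, job_C:*/14}
Op 5: register job_C */5 -> active={job_B:*/11, job_C:*/5}
Op 6: register job_D */16 -> active={job_B:*/11, job_C:*/5, job_D:*/16}
Op 7: register job_A */5 -> active={job_A:*/5, job_B:*/11, job_C:*/5, job_D:*/16}
Op 8: unregister job_B -> active={job_A:*/5, job_C:*/5, job_D:*/16}
Op 9: unregister job_C -> active={job_A:*/5, job_D:*/16}
Op 10: unregister job_D -> active={job_A:*/5}
Op 11: register job_C */3 -> active={job_A:*/5, job_C:*/3}
  job_A: interval 5, next fire after T=71 is 75
  job_C: interval 3, next fire after T=71 is 72
Earliest = 72, winner (lex tiebreak) = job_C

Answer: job_C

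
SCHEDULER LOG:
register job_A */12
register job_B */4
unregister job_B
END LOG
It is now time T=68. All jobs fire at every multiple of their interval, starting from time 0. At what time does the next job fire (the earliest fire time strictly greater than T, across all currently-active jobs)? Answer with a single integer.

Answer: 72

Derivation:
Op 1: register job_A */12 -> active={job_A:*/12}
Op 2: register job_B */4 -> active={job_A:*/12, job_B:*/4}
Op 3: unregister job_B -> active={job_A:*/12}
  job_A: interval 12, next fire after T=68 is 72
Earliest fire time = 72 (job job_A)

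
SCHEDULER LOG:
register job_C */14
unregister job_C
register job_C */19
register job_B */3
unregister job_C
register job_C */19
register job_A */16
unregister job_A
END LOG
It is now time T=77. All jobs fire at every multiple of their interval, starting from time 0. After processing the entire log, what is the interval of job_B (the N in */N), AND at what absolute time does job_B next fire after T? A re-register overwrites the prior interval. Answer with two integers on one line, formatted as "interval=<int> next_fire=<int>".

Answer: interval=3 next_fire=78

Derivation:
Op 1: register job_C */14 -> active={job_C:*/14}
Op 2: unregister job_C -> active={}
Op 3: register job_C */19 -> active={job_C:*/19}
Op 4: register job_B */3 -> active={job_B:*/3, job_C:*/19}
Op 5: unregister job_C -> active={job_B:*/3}
Op 6: register job_C */19 -> active={job_B:*/3, job_C:*/19}
Op 7: register job_A */16 -> active={job_A:*/16, job_B:*/3, job_C:*/19}
Op 8: unregister job_A -> active={job_B:*/3, job_C:*/19}
Final interval of job_B = 3
Next fire of job_B after T=77: (77//3+1)*3 = 78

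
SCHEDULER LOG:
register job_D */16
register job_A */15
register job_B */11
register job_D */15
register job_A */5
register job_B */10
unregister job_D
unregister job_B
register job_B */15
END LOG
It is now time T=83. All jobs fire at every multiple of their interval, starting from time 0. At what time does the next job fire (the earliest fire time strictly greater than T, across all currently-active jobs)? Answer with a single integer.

Op 1: register job_D */16 -> active={job_D:*/16}
Op 2: register job_A */15 -> active={job_A:*/15, job_D:*/16}
Op 3: register job_B */11 -> active={job_A:*/15, job_B:*/11, job_D:*/16}
Op 4: register job_D */15 -> active={job_A:*/15, job_B:*/11, job_D:*/15}
Op 5: register job_A */5 -> active={job_A:*/5, job_B:*/11, job_D:*/15}
Op 6: register job_B */10 -> active={job_A:*/5, job_B:*/10, job_D:*/15}
Op 7: unregister job_D -> active={job_A:*/5, job_B:*/10}
Op 8: unregister job_B -> active={job_A:*/5}
Op 9: register job_B */15 -> active={job_A:*/5, job_B:*/15}
  job_A: interval 5, next fire after T=83 is 85
  job_B: interval 15, next fire after T=83 is 90
Earliest fire time = 85 (job job_A)

Answer: 85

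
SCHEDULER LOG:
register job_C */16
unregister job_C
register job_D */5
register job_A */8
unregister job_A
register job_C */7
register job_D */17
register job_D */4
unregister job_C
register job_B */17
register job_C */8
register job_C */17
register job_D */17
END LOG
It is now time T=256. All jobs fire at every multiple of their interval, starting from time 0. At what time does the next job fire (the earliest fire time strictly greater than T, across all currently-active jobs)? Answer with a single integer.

Op 1: register job_C */16 -> active={job_C:*/16}
Op 2: unregister job_C -> active={}
Op 3: register job_D */5 -> active={job_D:*/5}
Op 4: register job_A */8 -> active={job_A:*/8, job_D:*/5}
Op 5: unregister job_A -> active={job_D:*/5}
Op 6: register job_C */7 -> active={job_C:*/7, job_D:*/5}
Op 7: register job_D */17 -> active={job_C:*/7, job_D:*/17}
Op 8: register job_D */4 -> active={job_C:*/7, job_D:*/4}
Op 9: unregister job_C -> active={job_D:*/4}
Op 10: register job_B */17 -> active={job_B:*/17, job_D:*/4}
Op 11: register job_C */8 -> active={job_B:*/17, job_C:*/8, job_D:*/4}
Op 12: register job_C */17 -> active={job_B:*/17, job_C:*/17, job_D:*/4}
Op 13: register job_D */17 -> active={job_B:*/17, job_C:*/17, job_D:*/17}
  job_B: interval 17, next fire after T=256 is 272
  job_C: interval 17, next fire after T=256 is 272
  job_D: interval 17, next fire after T=256 is 272
Earliest fire time = 272 (job job_B)

Answer: 272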